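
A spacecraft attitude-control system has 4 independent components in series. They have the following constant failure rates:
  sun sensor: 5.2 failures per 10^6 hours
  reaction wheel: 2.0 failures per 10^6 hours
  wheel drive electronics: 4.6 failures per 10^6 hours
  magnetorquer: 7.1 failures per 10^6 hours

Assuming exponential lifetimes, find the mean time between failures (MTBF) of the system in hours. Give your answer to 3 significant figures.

52900

Series of exponential components: λ_sys = Σ λ_i
λ_sys = 0.0000052 + 0.0000020 + 0.0000046 + 0.0000071 = 1.8900e-05 /h
MTBF = 1 / λ_sys = 52900 h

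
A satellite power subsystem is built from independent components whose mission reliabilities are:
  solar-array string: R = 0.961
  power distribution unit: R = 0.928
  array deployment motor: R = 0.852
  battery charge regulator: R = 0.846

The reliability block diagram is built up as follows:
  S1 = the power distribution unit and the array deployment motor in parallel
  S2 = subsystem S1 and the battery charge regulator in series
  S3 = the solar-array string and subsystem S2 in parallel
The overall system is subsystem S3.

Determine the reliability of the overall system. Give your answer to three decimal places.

Parallel (power distribution unit and array deployment motor): 1 − (1 − 0.92800)(1 − 0.85200) = 0.98934
Series ([0.98934] and battery charge regulator): 0.98934 × 0.84600 = 0.83698
Parallel (solar-array string and [0.83698]): 1 − (1 − 0.96100)(1 − 0.83698) = 0.994

0.994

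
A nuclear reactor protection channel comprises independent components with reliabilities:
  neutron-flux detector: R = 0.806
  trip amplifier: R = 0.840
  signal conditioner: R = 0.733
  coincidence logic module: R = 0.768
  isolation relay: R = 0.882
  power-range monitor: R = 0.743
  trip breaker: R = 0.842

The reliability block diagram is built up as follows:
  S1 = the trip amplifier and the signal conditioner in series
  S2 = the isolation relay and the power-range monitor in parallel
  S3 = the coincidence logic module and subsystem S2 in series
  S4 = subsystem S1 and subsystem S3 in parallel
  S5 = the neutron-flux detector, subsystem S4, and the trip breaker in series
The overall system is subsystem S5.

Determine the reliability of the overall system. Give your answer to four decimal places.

0.6121

Series (trip amplifier and signal conditioner): 0.840000 × 0.733000 = 0.615720
Parallel (isolation relay and power-range monitor): 1 − (1 − 0.882000)(1 − 0.743000) = 0.969674
Series (coincidence logic module and [0.969674]): 0.768000 × 0.969674 = 0.744710
Parallel ([0.615720] and [0.744710]): 1 − (1 − 0.615720)(1 − 0.744710) = 0.901897
Series (neutron-flux detector, [0.901897], and trip breaker): 0.806000 × 0.901897 × 0.842000 = 0.6121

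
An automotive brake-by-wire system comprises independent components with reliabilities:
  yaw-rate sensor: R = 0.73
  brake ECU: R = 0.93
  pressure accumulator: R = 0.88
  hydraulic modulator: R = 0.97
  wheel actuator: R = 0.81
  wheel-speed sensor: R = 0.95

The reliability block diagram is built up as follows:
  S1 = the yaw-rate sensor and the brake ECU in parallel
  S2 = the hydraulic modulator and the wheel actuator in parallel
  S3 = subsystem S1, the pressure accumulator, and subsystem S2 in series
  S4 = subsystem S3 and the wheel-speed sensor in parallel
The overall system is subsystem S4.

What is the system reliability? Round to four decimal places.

0.9929

Parallel (yaw-rate sensor and brake ECU): 1 − (1 − 0.730000)(1 − 0.930000) = 0.981100
Parallel (hydraulic modulator and wheel actuator): 1 − (1 − 0.970000)(1 − 0.810000) = 0.994300
Series ([0.981100], pressure accumulator, and [0.994300]): 0.981100 × 0.880000 × 0.994300 = 0.858447
Parallel ([0.858447] and wheel-speed sensor): 1 − (1 − 0.858447)(1 − 0.950000) = 0.9929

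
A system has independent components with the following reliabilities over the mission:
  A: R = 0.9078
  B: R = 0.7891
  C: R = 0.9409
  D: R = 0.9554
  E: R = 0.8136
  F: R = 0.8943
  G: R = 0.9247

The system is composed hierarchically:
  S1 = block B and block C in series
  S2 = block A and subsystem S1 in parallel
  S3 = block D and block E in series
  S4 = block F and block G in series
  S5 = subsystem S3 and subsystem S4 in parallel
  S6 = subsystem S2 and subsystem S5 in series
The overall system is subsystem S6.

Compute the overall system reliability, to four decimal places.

0.9386

Series (B and C): 0.789100 × 0.940900 = 0.742464
Parallel (A and [0.742464]): 1 − (1 − 0.907800)(1 − 0.742464) = 0.976255
Series (D and E): 0.955400 × 0.813600 = 0.777313
Series (F and G): 0.894300 × 0.924700 = 0.826959
Parallel ([0.777313] and [0.826959]): 1 − (1 − 0.777313)(1 − 0.826959) = 0.961466
Series ([0.976255] and [0.961466]): 0.976255 × 0.961466 = 0.9386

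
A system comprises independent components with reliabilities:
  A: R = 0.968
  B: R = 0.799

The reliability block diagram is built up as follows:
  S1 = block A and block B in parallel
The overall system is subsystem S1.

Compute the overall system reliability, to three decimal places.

0.994

Parallel (A and B): 1 − (1 − 0.96800)(1 − 0.79900) = 0.994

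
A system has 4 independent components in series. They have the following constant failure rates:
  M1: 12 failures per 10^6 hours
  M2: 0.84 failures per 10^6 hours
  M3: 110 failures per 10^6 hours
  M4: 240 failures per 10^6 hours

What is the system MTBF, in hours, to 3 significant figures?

2760

Series of exponential components: λ_sys = Σ λ_i
λ_sys = 0.000012 + 0.00000084 + 0.00011 + 0.00024 = 3.6284e-04 /h
MTBF = 1 / λ_sys = 2760 h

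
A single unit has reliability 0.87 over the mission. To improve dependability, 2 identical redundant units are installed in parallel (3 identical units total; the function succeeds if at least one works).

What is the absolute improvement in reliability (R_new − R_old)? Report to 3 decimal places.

R_before = 0.87
R_after = 1 − (1 − 0.87)^3 = 0.998
ΔR = 0.998 − 0.87 = 0.128

0.128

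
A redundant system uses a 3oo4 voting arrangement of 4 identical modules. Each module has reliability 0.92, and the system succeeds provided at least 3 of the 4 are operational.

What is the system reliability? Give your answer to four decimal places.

R = Σ_{i=3}^{4} C(4,i) p^i (1−p)^{4−i} with p = 0.92
C(4,3)·0.92^3·0.08^1 = 0.249180
C(4,4)·0.92^4·0.08^0 = 0.716393
Sum = 0.9656

0.9656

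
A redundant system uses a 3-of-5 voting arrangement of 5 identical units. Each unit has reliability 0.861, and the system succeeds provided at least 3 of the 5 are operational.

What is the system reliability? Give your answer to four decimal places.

R = Σ_{i=3}^{5} C(5,i) p^i (1−p)^{5−i} with p = 0.861
C(5,3)·0.861^3·0.139^2 = 0.123322
C(5,4)·0.861^4·0.139^1 = 0.381942
C(5,5)·0.861^5·0.139^0 = 0.473168
Sum = 0.9784

0.9784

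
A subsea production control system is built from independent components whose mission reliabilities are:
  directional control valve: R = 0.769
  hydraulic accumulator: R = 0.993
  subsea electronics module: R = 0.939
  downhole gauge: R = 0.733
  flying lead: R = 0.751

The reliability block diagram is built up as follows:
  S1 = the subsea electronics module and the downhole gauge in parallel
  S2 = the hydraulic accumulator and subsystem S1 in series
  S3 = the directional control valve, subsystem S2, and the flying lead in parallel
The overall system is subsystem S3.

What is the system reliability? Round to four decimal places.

Parallel (subsea electronics module and downhole gauge): 1 − (1 − 0.939000)(1 − 0.733000) = 0.983713
Series (hydraulic accumulator and [0.983713]): 0.993000 × 0.983713 = 0.976827
Parallel (directional control valve, [0.976827], and flying lead): 1 − (1 − 0.769000)(1 − 0.976827)(1 − 0.751000) = 0.9987

0.9987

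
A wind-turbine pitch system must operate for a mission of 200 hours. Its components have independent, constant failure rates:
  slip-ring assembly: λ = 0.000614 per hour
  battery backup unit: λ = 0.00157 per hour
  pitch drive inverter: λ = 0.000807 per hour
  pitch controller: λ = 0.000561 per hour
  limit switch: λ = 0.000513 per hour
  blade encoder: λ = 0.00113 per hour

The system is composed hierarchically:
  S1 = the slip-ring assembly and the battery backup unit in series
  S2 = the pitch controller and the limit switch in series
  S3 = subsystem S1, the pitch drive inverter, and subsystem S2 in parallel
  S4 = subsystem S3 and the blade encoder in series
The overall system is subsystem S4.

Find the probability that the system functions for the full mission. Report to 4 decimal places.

R(slip-ring assembly) = exp(−0.000614 × 200) = 0.884441
R(battery backup unit) = exp(−0.00157 × 200) = 0.730519
R(pitch drive inverter) = exp(−0.000807 × 200) = 0.850952
R(pitch controller) = exp(−0.000561 × 200) = 0.893865
R(limit switch) = exp(−0.000513 × 200) = 0.902488
R(blade encoder) = exp(−0.00113 × 200) = 0.797718
Series (slip-ring assembly and battery backup unit): 0.884441 × 0.730519 = 0.646101
Series (pitch controller and limit switch): 0.893865 × 0.902488 = 0.806702
Parallel ([0.646101], pitch drive inverter, and [0.806702]): 1 − (1 − 0.646101)(1 − 0.850952)(1 − 0.806702) = 0.989804
Series ([0.989804] and blade encoder): 0.989804 × 0.797718 = 0.7896

0.7896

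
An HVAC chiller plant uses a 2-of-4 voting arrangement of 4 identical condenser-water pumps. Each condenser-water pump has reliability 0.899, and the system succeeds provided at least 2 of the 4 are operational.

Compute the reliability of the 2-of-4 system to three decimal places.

R = Σ_{i=2}^{4} C(4,i) p^i (1−p)^{4−i} with p = 0.899
C(4,2)·0.899^2·0.101^2 = 0.04947
C(4,3)·0.899^3·0.101^1 = 0.29354
C(4,4)·0.899^4·0.101^0 = 0.65319
Sum = 0.996

0.996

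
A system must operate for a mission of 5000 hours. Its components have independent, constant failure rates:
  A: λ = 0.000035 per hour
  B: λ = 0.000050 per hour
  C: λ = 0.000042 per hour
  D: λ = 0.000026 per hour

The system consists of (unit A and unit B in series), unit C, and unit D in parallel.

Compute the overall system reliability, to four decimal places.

R(A) = exp(−0.000035 × 5000) = 0.839457
R(B) = exp(−0.000050 × 5000) = 0.778801
R(C) = exp(−0.000042 × 5000) = 0.810584
R(D) = exp(−0.000026 × 5000) = 0.878095
Series (A and B): 0.839457 × 0.778801 = 0.653770
Parallel ([0.653770], C, and D): 1 − (1 − 0.653770)(1 − 0.810584)(1 − 0.878095) = 0.9920

0.9920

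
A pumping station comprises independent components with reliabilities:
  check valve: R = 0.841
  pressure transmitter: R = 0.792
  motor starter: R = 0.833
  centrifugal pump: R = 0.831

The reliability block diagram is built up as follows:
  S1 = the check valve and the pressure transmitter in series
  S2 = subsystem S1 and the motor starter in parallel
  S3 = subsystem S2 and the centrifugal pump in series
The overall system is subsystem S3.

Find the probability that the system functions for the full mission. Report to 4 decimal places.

Series (check valve and pressure transmitter): 0.841000 × 0.792000 = 0.666072
Parallel ([0.666072] and motor starter): 1 − (1 − 0.666072)(1 − 0.833000) = 0.944234
Series ([0.944234] and centrifugal pump): 0.944234 × 0.831000 = 0.7847

0.7847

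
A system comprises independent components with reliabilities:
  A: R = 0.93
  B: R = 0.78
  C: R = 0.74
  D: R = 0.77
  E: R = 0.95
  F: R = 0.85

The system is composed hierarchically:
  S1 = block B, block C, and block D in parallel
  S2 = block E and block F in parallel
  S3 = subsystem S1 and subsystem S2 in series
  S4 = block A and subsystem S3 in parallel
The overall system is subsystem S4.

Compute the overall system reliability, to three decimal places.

Parallel (B, C, and D): 1 − (1 − 0.78000)(1 − 0.74000)(1 − 0.77000) = 0.98684
Parallel (E and F): 1 − (1 − 0.95000)(1 − 0.85000) = 0.99250
Series ([0.98684] and [0.99250]): 0.98684 × 0.99250 = 0.97944
Parallel (A and [0.97944]): 1 − (1 − 0.93000)(1 − 0.97944) = 0.999

0.999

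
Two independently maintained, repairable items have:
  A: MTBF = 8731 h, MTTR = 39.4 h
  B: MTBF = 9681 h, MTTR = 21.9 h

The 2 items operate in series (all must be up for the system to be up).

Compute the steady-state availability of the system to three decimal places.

0.993

A(A) = MTBF/(MTBF+MTTR) = 8731/(8731+39.4) = 0.995508
A(B) = MTBF/(MTBF+MTTR) = 9681/(9681+21.9) = 0.997743
Series availability: 0.995508 × 0.997743 = 0.993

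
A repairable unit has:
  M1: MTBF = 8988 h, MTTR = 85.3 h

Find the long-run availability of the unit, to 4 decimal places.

0.9906

A(M1) = MTBF/(MTBF+MTTR) = 8988/(8988+85.3) = 0.9906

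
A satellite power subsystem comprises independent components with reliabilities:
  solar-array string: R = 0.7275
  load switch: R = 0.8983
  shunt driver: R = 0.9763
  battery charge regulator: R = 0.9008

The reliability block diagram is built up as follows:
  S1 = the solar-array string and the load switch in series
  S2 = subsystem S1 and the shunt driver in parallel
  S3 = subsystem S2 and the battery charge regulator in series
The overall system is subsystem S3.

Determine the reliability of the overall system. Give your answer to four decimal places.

0.8934

Series (solar-array string and load switch): 0.727500 × 0.898300 = 0.653513
Parallel ([0.653513] and shunt driver): 1 − (1 − 0.653513)(1 − 0.976300) = 0.991788
Series ([0.991788] and battery charge regulator): 0.991788 × 0.900800 = 0.8934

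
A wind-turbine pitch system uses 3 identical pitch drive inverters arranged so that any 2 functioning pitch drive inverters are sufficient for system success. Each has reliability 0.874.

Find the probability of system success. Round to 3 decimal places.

0.956

R = Σ_{i=2}^{3} C(3,i) p^i (1−p)^{3−i} with p = 0.874
C(3,2)·0.874^2·0.126^1 = 0.28875
C(3,3)·0.874^3·0.126^0 = 0.66763
Sum = 0.956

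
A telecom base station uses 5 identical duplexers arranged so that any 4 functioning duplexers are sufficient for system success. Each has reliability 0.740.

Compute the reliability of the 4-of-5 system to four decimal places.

0.6117

R = Σ_{i=4}^{5} C(5,i) p^i (1−p)^{5−i} with p = 0.740
C(5,4)·0.740^4·0.260^1 = 0.389825
C(5,5)·0.740^5·0.260^0 = 0.221901
Sum = 0.6117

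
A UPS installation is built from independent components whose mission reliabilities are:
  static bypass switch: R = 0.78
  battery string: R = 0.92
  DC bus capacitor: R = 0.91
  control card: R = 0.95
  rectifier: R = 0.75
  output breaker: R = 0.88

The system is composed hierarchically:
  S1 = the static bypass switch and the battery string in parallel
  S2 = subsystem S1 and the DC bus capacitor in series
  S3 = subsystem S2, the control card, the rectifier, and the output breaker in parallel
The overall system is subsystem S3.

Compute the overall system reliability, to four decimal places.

0.9998

Parallel (static bypass switch and battery string): 1 − (1 − 0.780000)(1 − 0.920000) = 0.982400
Series ([0.982400] and DC bus capacitor): 0.982400 × 0.910000 = 0.893984
Parallel ([0.893984], control card, rectifier, and output breaker): 1 − (1 − 0.893984)(1 − 0.950000)(1 − 0.750000)(1 − 0.880000) = 0.9998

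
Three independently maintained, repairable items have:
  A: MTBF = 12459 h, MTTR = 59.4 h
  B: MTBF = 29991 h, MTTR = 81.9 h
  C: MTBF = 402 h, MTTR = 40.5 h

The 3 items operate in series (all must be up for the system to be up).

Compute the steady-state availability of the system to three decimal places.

A(A) = MTBF/(MTBF+MTTR) = 12459/(12459+59.4) = 0.995255
A(B) = MTBF/(MTBF+MTTR) = 29991/(29991+81.9) = 0.997277
A(C) = MTBF/(MTBF+MTTR) = 402/(402+40.5) = 0.908475
Series availability: 0.995255 × 0.997277 × 0.908475 = 0.902

0.902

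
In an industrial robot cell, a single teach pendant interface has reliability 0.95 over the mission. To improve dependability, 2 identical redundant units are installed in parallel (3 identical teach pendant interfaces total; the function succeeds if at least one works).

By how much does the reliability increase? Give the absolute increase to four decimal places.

0.0499

R_before = 0.95
R_after = 1 − (1 − 0.95)^3 = 0.9999
ΔR = 0.9999 − 0.95 = 0.0499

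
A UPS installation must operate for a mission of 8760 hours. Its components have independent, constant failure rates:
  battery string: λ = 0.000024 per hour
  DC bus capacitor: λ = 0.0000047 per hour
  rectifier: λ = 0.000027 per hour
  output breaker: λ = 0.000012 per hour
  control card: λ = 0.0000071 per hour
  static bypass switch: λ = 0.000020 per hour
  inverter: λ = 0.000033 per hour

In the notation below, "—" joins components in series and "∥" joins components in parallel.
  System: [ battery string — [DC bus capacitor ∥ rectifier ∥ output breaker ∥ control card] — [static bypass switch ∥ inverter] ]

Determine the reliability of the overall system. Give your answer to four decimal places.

0.7777

R(battery string) = exp(−0.000024 × 8760) = 0.810390
R(DC bus capacitor) = exp(−0.0000047 × 8760) = 0.959664
R(rectifier) = exp(−0.000027 × 8760) = 0.789370
R(output breaker) = exp(−0.000012 × 8760) = 0.900216
R(control card) = exp(−0.0000071 × 8760) = 0.939699
R(static bypass switch) = exp(−0.000020 × 8760) = 0.839289
R(inverter) = exp(−0.000033 × 8760) = 0.748952
Parallel (DC bus capacitor, rectifier, output breaker, and control card): 1 − (1 − 0.959664)(1 − 0.789370)(1 − 0.900216)(1 − 0.939699) = 0.999949
Parallel (static bypass switch and inverter): 1 − (1 − 0.839289)(1 − 0.748952) = 0.959654
Series (battery string, [0.999949], and [0.959654]): 0.810390 × 0.999949 × 0.959654 = 0.7777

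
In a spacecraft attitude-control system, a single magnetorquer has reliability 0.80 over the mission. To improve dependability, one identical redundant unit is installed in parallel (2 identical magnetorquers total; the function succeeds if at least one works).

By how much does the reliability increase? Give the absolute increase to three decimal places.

0.160

R_before = 0.80
R_after = 1 − (1 − 0.80)^2 = 0.960
ΔR = 0.960 − 0.80 = 0.160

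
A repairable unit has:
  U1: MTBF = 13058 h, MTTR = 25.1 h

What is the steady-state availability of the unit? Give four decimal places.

0.9981

A(U1) = MTBF/(MTBF+MTTR) = 13058/(13058+25.1) = 0.9981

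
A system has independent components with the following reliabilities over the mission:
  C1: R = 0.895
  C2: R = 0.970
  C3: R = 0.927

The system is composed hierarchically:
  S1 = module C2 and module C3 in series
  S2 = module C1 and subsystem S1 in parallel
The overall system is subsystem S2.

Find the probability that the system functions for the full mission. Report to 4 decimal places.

0.9894

Series (C2 and C3): 0.970000 × 0.927000 = 0.899190
Parallel (C1 and [0.899190]): 1 − (1 − 0.895000)(1 − 0.899190) = 0.9894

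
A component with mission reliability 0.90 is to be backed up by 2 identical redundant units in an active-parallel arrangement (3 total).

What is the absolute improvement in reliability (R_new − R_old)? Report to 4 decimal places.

R_before = 0.90
R_after = 1 − (1 − 0.90)^3 = 0.9990
ΔR = 0.9990 − 0.90 = 0.0990

0.0990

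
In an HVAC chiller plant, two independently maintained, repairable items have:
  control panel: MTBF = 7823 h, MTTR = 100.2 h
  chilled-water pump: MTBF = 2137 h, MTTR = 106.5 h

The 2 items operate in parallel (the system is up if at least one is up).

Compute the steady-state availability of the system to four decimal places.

0.9994

A(control panel) = MTBF/(MTBF+MTTR) = 7823/(7823+100.2) = 0.987354
A(chilled-water pump) = MTBF/(MTBF+MTTR) = 2137/(2137+106.5) = 0.952530
Parallel availability: 1 − (1 − 0.987354)(1 − 0.952530) = 0.9994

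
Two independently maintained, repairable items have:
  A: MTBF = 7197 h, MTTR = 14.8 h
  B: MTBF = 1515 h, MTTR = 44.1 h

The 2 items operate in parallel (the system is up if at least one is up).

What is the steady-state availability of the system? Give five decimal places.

0.99994

A(A) = MTBF/(MTBF+MTTR) = 7197/(7197+14.8) = 0.997948
A(B) = MTBF/(MTBF+MTTR) = 1515/(1515+44.1) = 0.971714
Parallel availability: 1 − (1 − 0.997948)(1 − 0.971714) = 0.99994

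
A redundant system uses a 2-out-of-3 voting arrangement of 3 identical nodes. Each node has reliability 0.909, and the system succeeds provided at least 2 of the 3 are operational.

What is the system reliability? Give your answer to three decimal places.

R = Σ_{i=2}^{3} C(3,i) p^i (1−p)^{3−i} with p = 0.909
C(3,2)·0.909^2·0.091^1 = 0.22557
C(3,3)·0.909^3·0.091^0 = 0.75109
Sum = 0.977

0.977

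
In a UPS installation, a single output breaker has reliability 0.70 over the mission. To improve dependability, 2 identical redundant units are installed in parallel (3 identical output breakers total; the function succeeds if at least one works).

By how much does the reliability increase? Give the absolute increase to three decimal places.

R_before = 0.70
R_after = 1 − (1 − 0.70)^3 = 0.973
ΔR = 0.973 − 0.70 = 0.273

0.273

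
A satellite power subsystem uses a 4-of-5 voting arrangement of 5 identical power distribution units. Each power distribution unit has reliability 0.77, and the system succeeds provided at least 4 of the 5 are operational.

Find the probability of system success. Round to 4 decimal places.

R = Σ_{i=4}^{5} C(5,i) p^i (1−p)^{5−i} with p = 0.77
C(5,4)·0.77^4·0.23^1 = 0.404260
C(5,5)·0.77^5·0.23^0 = 0.270678
Sum = 0.6749

0.6749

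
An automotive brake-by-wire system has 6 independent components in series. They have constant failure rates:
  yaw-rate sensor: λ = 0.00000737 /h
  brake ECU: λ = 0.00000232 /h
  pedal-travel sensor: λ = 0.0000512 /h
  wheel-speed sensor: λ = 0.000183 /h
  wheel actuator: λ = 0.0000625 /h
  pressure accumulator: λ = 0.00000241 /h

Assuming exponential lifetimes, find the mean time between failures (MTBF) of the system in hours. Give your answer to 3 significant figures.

3240

Series of exponential components: λ_sys = Σ λ_i
λ_sys = 0.00000737 + 0.00000232 + 0.0000512 + 0.000183 + 0.0000625 + 0.00000241 = 3.0880e-04 /h
MTBF = 1 / λ_sys = 3240 h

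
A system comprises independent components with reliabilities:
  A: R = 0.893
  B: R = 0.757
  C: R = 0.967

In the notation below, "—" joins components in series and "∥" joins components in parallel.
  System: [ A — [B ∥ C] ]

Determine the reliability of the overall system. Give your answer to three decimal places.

0.886

Parallel (B and C): 1 − (1 − 0.75700)(1 − 0.96700) = 0.99198
Series (A and [0.99198]): 0.89300 × 0.99198 = 0.886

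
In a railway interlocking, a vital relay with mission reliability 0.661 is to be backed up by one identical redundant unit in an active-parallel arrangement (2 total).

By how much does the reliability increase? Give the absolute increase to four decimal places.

R_before = 0.661
R_after = 1 − (1 − 0.661)^2 = 0.8851
ΔR = 0.8851 − 0.661 = 0.2241

0.2241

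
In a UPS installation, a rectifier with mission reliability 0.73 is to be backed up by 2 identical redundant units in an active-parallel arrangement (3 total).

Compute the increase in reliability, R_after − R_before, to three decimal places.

R_before = 0.73
R_after = 1 − (1 − 0.73)^3 = 0.980
ΔR = 0.980 − 0.73 = 0.250

0.250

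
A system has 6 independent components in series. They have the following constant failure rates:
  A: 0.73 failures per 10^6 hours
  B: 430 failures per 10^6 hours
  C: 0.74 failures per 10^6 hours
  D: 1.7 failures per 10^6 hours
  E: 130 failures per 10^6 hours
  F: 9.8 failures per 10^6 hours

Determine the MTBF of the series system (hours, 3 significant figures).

Series of exponential components: λ_sys = Σ λ_i
λ_sys = 0.00000073 + 0.00043 + 0.00000074 + 0.0000017 + 0.00013 + 0.0000098 = 5.7297e-04 /h
MTBF = 1 / λ_sys = 1750 h

1750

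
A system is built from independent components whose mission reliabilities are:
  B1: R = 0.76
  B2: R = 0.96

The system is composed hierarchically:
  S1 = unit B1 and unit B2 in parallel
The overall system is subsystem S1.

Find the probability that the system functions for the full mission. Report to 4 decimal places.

0.9904

Parallel (B1 and B2): 1 − (1 − 0.760000)(1 − 0.960000) = 0.9904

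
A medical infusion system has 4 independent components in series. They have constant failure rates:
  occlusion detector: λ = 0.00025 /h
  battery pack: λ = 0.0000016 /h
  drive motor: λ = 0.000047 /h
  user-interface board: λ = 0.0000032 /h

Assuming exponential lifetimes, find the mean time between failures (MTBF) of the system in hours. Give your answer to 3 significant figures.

3310

Series of exponential components: λ_sys = Σ λ_i
λ_sys = 0.00025 + 0.0000016 + 0.000047 + 0.0000032 = 3.0180e-04 /h
MTBF = 1 / λ_sys = 3310 h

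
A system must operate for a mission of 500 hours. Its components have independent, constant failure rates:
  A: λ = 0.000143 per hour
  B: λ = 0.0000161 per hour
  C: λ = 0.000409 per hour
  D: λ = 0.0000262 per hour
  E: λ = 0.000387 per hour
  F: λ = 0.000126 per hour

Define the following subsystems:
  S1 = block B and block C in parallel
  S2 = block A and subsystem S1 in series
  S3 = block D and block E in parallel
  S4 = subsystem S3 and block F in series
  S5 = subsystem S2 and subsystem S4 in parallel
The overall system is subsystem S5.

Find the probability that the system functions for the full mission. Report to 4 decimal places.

R(A) = exp(−0.000143 × 500) = 0.930996
R(B) = exp(−0.0000161 × 500) = 0.991982
R(C) = exp(−0.000409 × 500) = 0.815055
R(D) = exp(−0.0000262 × 500) = 0.986985
R(E) = exp(−0.000387 × 500) = 0.824070
R(F) = exp(−0.000126 × 500) = 0.938943
Parallel (B and C): 1 − (1 − 0.991982)(1 − 0.815055) = 0.998517
Series (A and [0.998517]): 0.930996 × 0.998517 = 0.929615
Parallel (D and E): 1 − (1 − 0.986985)(1 − 0.824070) = 0.997710
Series ([0.997710] and F): 0.997710 × 0.938943 = 0.936793
Parallel ([0.929615] and [0.936793]): 1 − (1 − 0.929615)(1 − 0.936793) = 0.9956

0.9956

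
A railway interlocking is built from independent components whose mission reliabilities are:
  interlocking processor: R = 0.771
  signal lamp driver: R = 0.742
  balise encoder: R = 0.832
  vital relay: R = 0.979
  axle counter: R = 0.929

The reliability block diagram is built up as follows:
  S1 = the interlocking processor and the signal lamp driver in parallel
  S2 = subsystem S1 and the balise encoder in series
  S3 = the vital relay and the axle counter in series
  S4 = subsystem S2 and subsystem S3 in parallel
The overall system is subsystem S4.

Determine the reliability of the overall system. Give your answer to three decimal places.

Parallel (interlocking processor and signal lamp driver): 1 − (1 − 0.77100)(1 − 0.74200) = 0.94092
Series ([0.94092] and balise encoder): 0.94092 × 0.83200 = 0.78285
Series (vital relay and axle counter): 0.97900 × 0.92900 = 0.90949
Parallel ([0.78285] and [0.90949]): 1 − (1 − 0.78285)(1 − 0.90949) = 0.980

0.980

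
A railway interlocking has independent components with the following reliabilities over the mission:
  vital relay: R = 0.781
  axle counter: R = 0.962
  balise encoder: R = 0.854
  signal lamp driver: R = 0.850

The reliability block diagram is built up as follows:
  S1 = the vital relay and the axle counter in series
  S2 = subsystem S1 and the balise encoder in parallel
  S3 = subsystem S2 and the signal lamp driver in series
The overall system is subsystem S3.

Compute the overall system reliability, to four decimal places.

Series (vital relay and axle counter): 0.781000 × 0.962000 = 0.751322
Parallel ([0.751322] and balise encoder): 1 − (1 − 0.751322)(1 − 0.854000) = 0.963693
Series ([0.963693] and signal lamp driver): 0.963693 × 0.850000 = 0.8191

0.8191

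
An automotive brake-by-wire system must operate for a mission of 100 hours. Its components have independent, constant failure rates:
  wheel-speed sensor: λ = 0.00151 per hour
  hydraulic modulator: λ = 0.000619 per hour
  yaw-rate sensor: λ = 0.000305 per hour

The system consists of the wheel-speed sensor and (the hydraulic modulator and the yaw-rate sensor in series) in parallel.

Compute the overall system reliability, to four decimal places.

R(wheel-speed sensor) = exp(−0.00151 × 100) = 0.859848
R(hydraulic modulator) = exp(−0.000619 × 100) = 0.939977
R(yaw-rate sensor) = exp(−0.000305 × 100) = 0.969960
Series (hydraulic modulator and yaw-rate sensor): 0.939977 × 0.969960 = 0.911740
Parallel (wheel-speed sensor and [0.911740]): 1 − (1 − 0.859848)(1 − 0.911740) = 0.9876

0.9876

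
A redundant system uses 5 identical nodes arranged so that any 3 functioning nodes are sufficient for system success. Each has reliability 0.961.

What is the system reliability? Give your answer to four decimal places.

R = Σ_{i=3}^{5} C(5,i) p^i (1−p)^{5−i} with p = 0.961
C(5,3)·0.961^3·0.039^2 = 0.013499
C(5,4)·0.961^4·0.039^1 = 0.166314
C(5,5)·0.961^5·0.039^0 = 0.819628
Sum = 0.9994

0.9994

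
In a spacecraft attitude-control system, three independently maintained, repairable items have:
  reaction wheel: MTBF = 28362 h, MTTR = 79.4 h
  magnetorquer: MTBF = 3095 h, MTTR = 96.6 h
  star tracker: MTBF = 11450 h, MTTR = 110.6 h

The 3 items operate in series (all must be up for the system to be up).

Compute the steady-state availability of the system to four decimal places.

A(reaction wheel) = MTBF/(MTBF+MTTR) = 28362/(28362+79.4) = 0.997208
A(magnetorquer) = MTBF/(MTBF+MTTR) = 3095/(3095+96.6) = 0.969733
A(star tracker) = MTBF/(MTBF+MTTR) = 11450/(11450+110.6) = 0.990433
Series availability: 0.997208 × 0.969733 × 0.990433 = 0.9578

0.9578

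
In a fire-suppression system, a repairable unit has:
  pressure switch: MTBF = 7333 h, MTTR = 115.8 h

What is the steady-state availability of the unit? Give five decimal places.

0.98445

A(pressure switch) = MTBF/(MTBF+MTTR) = 7333/(7333+115.8) = 0.98445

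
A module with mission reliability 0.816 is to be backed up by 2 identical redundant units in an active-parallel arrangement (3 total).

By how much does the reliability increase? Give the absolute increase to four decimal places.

0.1778

R_before = 0.816
R_after = 1 − (1 − 0.816)^3 = 0.9938
ΔR = 0.9938 − 0.816 = 0.1778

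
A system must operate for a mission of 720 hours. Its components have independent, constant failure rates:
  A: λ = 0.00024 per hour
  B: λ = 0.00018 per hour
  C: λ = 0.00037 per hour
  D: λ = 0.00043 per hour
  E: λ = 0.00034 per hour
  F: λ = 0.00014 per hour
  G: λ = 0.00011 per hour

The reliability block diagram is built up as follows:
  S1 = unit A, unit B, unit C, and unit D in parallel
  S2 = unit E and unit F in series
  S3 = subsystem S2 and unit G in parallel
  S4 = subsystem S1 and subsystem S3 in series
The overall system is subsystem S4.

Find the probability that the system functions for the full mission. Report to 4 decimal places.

0.9766

R(A) = exp(−0.00024 × 720) = 0.841306
R(B) = exp(−0.00018 × 720) = 0.878447
R(C) = exp(−0.00037 × 720) = 0.766133
R(D) = exp(−0.00043 × 720) = 0.733740
R(E) = exp(−0.00034 × 720) = 0.782861
R(F) = exp(−0.00014 × 720) = 0.904114
R(G) = exp(−0.00011 × 720) = 0.923855
Parallel (A, B, C, and D): 1 − (1 − 0.841306)(1 − 0.878447)(1 − 0.766133)(1 − 0.733740) = 0.998799
Series (E and F): 0.782861 × 0.904114 = 0.707796
Parallel ([0.707796] and G): 1 − (1 − 0.707796)(1 − 0.923855) = 0.977750
Series ([0.998799] and [0.977750]): 0.998799 × 0.977750 = 0.9766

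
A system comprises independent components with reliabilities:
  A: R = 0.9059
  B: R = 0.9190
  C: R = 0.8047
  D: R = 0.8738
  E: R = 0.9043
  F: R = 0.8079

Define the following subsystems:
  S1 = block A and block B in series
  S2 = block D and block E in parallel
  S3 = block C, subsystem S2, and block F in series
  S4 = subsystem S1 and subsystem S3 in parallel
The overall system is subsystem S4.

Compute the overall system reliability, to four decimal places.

0.9401

Series (A and B): 0.905900 × 0.919000 = 0.832522
Parallel (D and E): 1 − (1 − 0.873800)(1 − 0.904300) = 0.987923
Series (C, [0.987923], and F): 0.804700 × 0.987923 × 0.807900 = 0.642266
Parallel ([0.832522] and [0.642266]): 1 − (1 − 0.832522)(1 − 0.642266) = 0.9401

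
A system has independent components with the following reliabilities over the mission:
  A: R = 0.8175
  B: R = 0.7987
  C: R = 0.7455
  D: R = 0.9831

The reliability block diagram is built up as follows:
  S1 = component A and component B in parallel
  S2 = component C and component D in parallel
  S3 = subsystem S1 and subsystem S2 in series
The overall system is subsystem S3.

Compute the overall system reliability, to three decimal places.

0.959

Parallel (A and B): 1 − (1 − 0.81750)(1 − 0.79870) = 0.96326
Parallel (C and D): 1 − (1 − 0.74550)(1 − 0.98310) = 0.99570
Series ([0.96326] and [0.99570]): 0.96326 × 0.99570 = 0.959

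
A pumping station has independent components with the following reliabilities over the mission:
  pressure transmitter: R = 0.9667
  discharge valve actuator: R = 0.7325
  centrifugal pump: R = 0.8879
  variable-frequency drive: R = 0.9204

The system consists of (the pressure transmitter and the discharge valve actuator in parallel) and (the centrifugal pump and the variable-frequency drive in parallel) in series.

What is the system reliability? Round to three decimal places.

0.982

Parallel (pressure transmitter and discharge valve actuator): 1 − (1 − 0.96670)(1 − 0.73250) = 0.99109
Parallel (centrifugal pump and variable-frequency drive): 1 − (1 − 0.88790)(1 − 0.92040) = 0.99108
Series ([0.99109] and [0.99108]): 0.99109 × 0.99108 = 0.982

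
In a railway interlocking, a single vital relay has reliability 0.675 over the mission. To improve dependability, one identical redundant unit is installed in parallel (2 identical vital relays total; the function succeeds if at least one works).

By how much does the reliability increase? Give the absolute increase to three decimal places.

0.219

R_before = 0.675
R_after = 1 − (1 − 0.675)^2 = 0.894
ΔR = 0.894 − 0.675 = 0.219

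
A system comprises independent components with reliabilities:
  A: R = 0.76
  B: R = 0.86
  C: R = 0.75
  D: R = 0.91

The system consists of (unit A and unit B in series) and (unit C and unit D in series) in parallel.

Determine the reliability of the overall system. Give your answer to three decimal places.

0.890

Series (A and B): 0.76000 × 0.86000 = 0.65360
Series (C and D): 0.75000 × 0.91000 = 0.68250
Parallel ([0.65360] and [0.68250]): 1 − (1 − 0.65360)(1 − 0.68250) = 0.890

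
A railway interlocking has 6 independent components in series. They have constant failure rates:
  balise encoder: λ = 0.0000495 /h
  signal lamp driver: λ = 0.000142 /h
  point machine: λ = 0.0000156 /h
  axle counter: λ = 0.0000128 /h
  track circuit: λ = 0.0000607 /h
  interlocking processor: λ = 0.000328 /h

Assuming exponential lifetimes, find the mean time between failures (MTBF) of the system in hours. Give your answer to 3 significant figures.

1640

Series of exponential components: λ_sys = Σ λ_i
λ_sys = 0.0000495 + 0.000142 + 0.0000156 + 0.0000128 + 0.0000607 + 0.000328 = 6.0860e-04 /h
MTBF = 1 / λ_sys = 1640 h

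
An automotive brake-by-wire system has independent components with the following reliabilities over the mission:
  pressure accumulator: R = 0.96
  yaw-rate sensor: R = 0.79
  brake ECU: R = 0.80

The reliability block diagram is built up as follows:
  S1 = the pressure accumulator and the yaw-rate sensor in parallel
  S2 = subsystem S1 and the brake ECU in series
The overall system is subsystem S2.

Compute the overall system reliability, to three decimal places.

0.793

Parallel (pressure accumulator and yaw-rate sensor): 1 − (1 − 0.96000)(1 − 0.79000) = 0.99160
Series ([0.99160] and brake ECU): 0.99160 × 0.80000 = 0.793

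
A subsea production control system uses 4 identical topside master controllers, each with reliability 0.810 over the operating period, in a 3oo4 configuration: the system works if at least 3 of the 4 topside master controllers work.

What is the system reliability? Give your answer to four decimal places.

0.8344

R = Σ_{i=3}^{4} C(4,i) p^i (1−p)^{4−i} with p = 0.810
C(4,3)·0.810^3·0.190^1 = 0.403895
C(4,4)·0.810^4·0.190^0 = 0.430467
Sum = 0.8344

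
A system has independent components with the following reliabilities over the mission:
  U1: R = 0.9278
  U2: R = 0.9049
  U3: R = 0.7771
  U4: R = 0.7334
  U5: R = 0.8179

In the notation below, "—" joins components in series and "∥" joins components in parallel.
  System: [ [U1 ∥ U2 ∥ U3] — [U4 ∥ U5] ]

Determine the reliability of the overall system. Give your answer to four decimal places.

Parallel (U1, U2, and U3): 1 − (1 − 0.927800)(1 − 0.904900)(1 − 0.777100) = 0.998470
Parallel (U4 and U5): 1 − (1 − 0.733400)(1 − 0.817900) = 0.951452
Series ([0.998470] and [0.951452]): 0.998470 × 0.951452 = 0.9500

0.9500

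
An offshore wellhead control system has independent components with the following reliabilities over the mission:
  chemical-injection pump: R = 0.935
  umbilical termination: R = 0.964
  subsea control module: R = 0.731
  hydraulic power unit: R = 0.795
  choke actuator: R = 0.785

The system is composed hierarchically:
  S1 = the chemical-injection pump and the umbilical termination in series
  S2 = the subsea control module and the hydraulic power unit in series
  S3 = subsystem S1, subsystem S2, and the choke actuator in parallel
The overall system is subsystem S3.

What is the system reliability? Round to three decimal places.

Series (chemical-injection pump and umbilical termination): 0.93500 × 0.96400 = 0.90134
Series (subsea control module and hydraulic power unit): 0.73100 × 0.79500 = 0.58115
Parallel ([0.90134], [0.58115], and choke actuator): 1 − (1 − 0.90134)(1 − 0.58115)(1 − 0.78500) = 0.991

0.991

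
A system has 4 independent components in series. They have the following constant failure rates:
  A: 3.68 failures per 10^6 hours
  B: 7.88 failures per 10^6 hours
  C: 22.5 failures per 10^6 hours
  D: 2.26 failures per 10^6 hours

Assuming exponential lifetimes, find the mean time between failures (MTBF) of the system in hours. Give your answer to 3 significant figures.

27500

Series of exponential components: λ_sys = Σ λ_i
λ_sys = 0.00000368 + 0.00000788 + 0.0000225 + 0.00000226 = 3.6320e-05 /h
MTBF = 1 / λ_sys = 27500 h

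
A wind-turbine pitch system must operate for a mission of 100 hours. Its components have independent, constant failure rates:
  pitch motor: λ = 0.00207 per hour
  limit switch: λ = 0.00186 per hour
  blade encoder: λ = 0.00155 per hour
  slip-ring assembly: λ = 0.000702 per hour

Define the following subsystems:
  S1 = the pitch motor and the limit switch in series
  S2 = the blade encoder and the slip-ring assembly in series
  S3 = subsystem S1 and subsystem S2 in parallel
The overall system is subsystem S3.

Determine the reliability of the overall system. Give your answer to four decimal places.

R(pitch motor) = exp(−0.00207 × 100) = 0.813020
R(limit switch) = exp(−0.00186 × 100) = 0.830274
R(blade encoder) = exp(−0.00155 × 100) = 0.856415
R(slip-ring assembly) = exp(−0.000702 × 100) = 0.932207
Series (pitch motor and limit switch): 0.813020 × 0.830274 = 0.675029
Series (blade encoder and slip-ring assembly): 0.856415 × 0.932207 = 0.798356
Parallel ([0.675029] and [0.798356]): 1 − (1 − 0.675029)(1 − 0.798356) = 0.9345

0.9345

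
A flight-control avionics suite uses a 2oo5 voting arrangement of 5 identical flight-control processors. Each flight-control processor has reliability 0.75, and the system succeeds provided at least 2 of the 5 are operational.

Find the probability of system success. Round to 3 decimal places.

R = Σ_{i=2}^{5} C(5,i) p^i (1−p)^{5−i} with p = 0.75
C(5,2)·0.75^2·0.25^3 = 0.08789
C(5,3)·0.75^3·0.25^2 = 0.26367
C(5,4)·0.75^4·0.25^1 = 0.39551
C(5,5)·0.75^5·0.25^0 = 0.23730
Sum = 0.984

0.984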